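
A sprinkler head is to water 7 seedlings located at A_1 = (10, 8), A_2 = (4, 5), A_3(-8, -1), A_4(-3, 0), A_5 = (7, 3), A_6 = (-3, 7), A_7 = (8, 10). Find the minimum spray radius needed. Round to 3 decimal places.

The minimum enclosing circle of a finite set is fixed by two of the points (as a diameter) or three (as a circumcircle).
The farthest pair is A_1–A_3 with squared distance 405. The circle on this segment as diameter has centre (1, 3.5) and r² = 405/4 = 101.25.
Check A_2: distance² to centre = 11.25 ≤ 101.25, so it lies inside.
All remaining points lie in this disk, and no smaller disk contains both endpoints, so this is the minimum enclosing circle.
r = √(101.25) ≈ 10.062.

10.062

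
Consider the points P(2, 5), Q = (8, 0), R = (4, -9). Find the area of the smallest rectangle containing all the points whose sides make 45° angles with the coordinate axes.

In coordinates u = x + y, v = x − y the rectangle is axis-aligned; the map (x,y)→(u,v) scales areas by 2.
u-values: 7, 8, -5; range = 8 − (-5) = 13.
v-values: -3, 8, 13; range = 13 − (-3) = 16.
Area = (13 × 16) / 2 = 104.

104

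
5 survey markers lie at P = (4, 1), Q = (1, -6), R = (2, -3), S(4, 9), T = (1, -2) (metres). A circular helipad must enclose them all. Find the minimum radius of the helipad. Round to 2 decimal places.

7.65

The minimum enclosing circle of a finite set is fixed by two of the points (as a diameter) or three (as a circumcircle).
The farthest pair is Q–S with squared distance 234. The circle on this segment as diameter has centre (2.5, 1.5) and r² = 234/4 = 58.5.
Check P: distance² to centre = 2.5 ≤ 58.5, so it lies inside.
All remaining points lie in this disk, and no smaller disk contains both endpoints, so this is the minimum enclosing circle.
r = √(58.5) ≈ 7.65.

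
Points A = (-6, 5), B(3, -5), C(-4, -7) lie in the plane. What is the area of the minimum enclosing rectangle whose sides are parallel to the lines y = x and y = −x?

95

In coordinates u = x + y, v = x − y the rectangle is axis-aligned; the map (x,y)→(u,v) scales areas by 2.
u-values: -1, -2, -11; range = -1 − (-11) = 10.
v-values: -11, 8, 3; range = 8 − (-11) = 19.
Area = (10 × 19) / 2 = 95.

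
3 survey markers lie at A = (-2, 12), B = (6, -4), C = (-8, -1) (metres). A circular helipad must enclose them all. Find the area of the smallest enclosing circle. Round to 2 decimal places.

Side lengths²: AB² = 320, AC² = 205, BC² = 205.
Since AB² = 320 < 205 + 205 = 410, the triangle is acute, so the smallest enclosing circle is the circumcircle.
Circumcentre = (0.2, 3.1), r² = 84.05.
Area = π·r² = π·84.05 ≈ 264.05.

264.05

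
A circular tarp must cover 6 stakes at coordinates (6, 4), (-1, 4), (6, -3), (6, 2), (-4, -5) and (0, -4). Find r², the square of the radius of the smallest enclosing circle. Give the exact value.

By Welzl's lemma the MEC is supported by two points (diametrically opposite) or three points (on a circumcircle).
The farthest pair is (6, 4)–(-4, -5) with squared distance 181. The circle on this segment as diameter has centre (1, -0.5) and r² = 181/4 = 45.25.
Check (-1, 4): distance² to centre = 24.25 ≤ 45.25, so it lies inside.
All remaining points lie in this disk, and no smaller disk contains both endpoints, so this is the minimum enclosing circle.

45.25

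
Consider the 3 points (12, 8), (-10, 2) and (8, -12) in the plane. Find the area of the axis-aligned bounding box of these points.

x ranges over [-10, 12], width 22.
y ranges over [-12, 8], height 20.
Area = 22 × 20 = 440.

440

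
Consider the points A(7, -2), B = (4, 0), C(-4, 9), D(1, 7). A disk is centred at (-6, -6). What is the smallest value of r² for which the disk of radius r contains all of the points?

The required radius is the distance from (-6, -6) to the farthest point.
Squared distances: 185, 136, 229, 218.
Maximum is 229, attained at C.

229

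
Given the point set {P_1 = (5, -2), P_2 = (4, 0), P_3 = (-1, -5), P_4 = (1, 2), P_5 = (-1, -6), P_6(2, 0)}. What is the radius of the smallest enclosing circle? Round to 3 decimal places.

4.205

The minimum enclosing circle is determined by three boundary points: P_1, P_4, P_5.
Their circumcentre is (0.8, -2.2) with r² = 17.68.
The farthest remaining point P_2 is at distance² 15.08 ≤ 17.68.
r = √(17.68) ≈ 4.205.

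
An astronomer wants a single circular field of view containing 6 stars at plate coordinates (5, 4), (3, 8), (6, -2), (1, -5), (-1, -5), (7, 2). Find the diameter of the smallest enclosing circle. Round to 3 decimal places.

The minimum enclosing circle of a finite set is fixed by two of the points (as a diameter) or three (as a circumcircle).
The farthest pair is (3, 8)–(-1, -5) with squared distance 185. The circle on this segment as diameter has centre (1, 1.5) and r² = 185/4 = 46.25.
Check (5, 4): distance² to centre = 22.25 ≤ 46.25, so it lies inside.
All remaining points lie in this disk, and no smaller disk contains both endpoints, so this is the minimum enclosing circle.
Diameter = 2r = 2√(46.25) ≈ 13.601.

13.601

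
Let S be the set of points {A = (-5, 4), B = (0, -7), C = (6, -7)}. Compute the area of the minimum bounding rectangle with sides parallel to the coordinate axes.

x ranges over [-5, 6], width 11.
y ranges over [-7, 4], height 11.
Area = 11 × 11 = 121.

121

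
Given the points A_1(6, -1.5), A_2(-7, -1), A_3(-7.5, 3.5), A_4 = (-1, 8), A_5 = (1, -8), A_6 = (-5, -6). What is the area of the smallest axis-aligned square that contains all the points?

256

The bounding box has width 13.5 and height 16.
An axis-aligned square enclosing the set must have side ≥ max(width, height).
So the minimum side is max(13.5, 16) = 16.
Area = 16² = 256.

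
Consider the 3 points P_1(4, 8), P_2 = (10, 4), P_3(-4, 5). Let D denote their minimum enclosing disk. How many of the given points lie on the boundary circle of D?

Side lengths²: P_1P_2² = 52, P_1P_3² = 73, P_2P_3² = 197.
Since P_2P_3² = 197 ≥ 73 + 52 = 125, the angle opposite P_2P_3 is not acute, so the smallest enclosing circle has P_2P_3 as diameter.
Centre = midpoint of P_2P_3 = (3, 4.5), r² = 197/4 = 49.25.
The points at distance exactly r from the centre are P_2, P_3 — 2 points.

2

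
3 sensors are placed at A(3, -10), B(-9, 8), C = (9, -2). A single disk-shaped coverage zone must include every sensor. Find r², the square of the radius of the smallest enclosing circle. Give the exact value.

34450/289

Side lengths²: AB² = 468, AC² = 100, BC² = 424.
Since AB² = 468 < 424 + 100 = 524, the triangle is acute, so the smallest enclosing circle is the circumcircle.
Circumcentre = (-30/17, -3/17), r² = 34450/289.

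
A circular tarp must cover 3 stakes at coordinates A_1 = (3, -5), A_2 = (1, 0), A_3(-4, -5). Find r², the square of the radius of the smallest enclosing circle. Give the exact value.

14.5

Side lengths²: A_1A_2² = 29, A_1A_3² = 49, A_2A_3² = 50.
Since A_2A_3² = 50 < 49 + 29 = 78, the triangle is acute, so the smallest enclosing circle is the circumcircle.
Circumcentre = (-0.5, -3.5), r² = 14.5.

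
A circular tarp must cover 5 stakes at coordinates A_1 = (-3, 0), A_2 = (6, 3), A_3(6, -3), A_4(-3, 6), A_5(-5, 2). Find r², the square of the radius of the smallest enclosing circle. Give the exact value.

365/9

The minimum enclosing circle is determined by three boundary points: A_3, A_4, A_5.
Their circumcentre is (4/3, 4/3) with r² = 365/9.
The farthest remaining point A_2 is at distance² 221/9 ≤ 365/9.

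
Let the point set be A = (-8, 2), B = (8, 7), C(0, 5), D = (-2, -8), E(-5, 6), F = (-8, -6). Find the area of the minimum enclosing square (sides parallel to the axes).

The bounding box has width 16 and height 15.
An axis-aligned square enclosing the set must have side ≥ max(width, height).
So the minimum side is max(16, 15) = 16.
Area = 16² = 256.

256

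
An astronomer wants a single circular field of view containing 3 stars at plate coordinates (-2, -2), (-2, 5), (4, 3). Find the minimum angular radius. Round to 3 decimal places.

4.116

Call the three points A, B, C in the order given.
Side lengths²: AB² = 49, AC² = 61, BC² = 40.
Since AC² = 61 < 49 + 40 = 89, the triangle is acute, so the smallest enclosing circle is the circumcircle.
Circumcentre = (1/6, 1.5), r² = 305/18.
r = √(305/18) ≈ 4.116.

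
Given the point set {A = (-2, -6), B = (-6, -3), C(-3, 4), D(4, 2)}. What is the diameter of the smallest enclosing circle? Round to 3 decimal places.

11.180

The farthest pair is B–D with squared distance 125. The circle on this segment as diameter has centre (-1, -0.5) and r² = 125/4 = 31.25.
Check A: distance² to centre = 31.25 ≤ 31.25, so it lies inside.
All remaining points lie in this disk, and no smaller disk contains both endpoints, so this is the minimum enclosing circle.
Diameter = 2r = 2√(31.25) ≈ 11.180.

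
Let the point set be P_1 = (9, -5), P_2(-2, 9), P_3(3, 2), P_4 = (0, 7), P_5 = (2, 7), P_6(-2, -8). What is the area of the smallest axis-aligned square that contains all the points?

289

The bounding box has width 11 and height 17.
An axis-aligned square enclosing the set must have side ≥ max(width, height).
So the minimum side is max(11, 17) = 17.
Area = 17² = 289.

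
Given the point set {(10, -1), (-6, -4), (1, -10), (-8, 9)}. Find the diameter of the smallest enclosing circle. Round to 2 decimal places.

21.87

The minimum enclosing circle of a finite set is fixed by two of the points (as a diameter) or three (as a circumcircle).
The minimum enclosing circle is determined by three boundary points: (10, -1), (1, -10), (-8, 9).
Their circumcentre is (-11/14, 11/14) with r² = 11713/98.
The farthest remaining point (-6, -4) is at distance² 4909/98 ≤ 11713/98.
Diameter = 2r = 2√(11713/98) ≈ 21.87.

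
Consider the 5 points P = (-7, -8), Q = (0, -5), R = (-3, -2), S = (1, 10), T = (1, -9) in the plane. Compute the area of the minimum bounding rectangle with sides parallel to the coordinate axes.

x ranges over [-7, 1], width 8.
y ranges over [-9, 10], height 19.
Area = 8 × 19 = 152.

152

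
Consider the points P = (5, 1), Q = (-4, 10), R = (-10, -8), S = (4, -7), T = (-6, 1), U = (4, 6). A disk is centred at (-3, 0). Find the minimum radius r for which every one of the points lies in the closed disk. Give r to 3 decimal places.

The required radius is the distance from (-3, 0) to the farthest point.
Squared distances: 65, 101, 113, 98, 10, 85.
Maximum is 113, attained at R.
r = √113 ≈ 10.630.

10.630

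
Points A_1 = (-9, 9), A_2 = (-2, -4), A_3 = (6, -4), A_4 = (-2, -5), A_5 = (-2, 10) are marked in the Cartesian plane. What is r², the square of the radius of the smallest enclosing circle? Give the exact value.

The minimum enclosing circle of a finite set is fixed by two of the points (as a diameter) or three (as a circumcircle).
The farthest pair is A_1–A_3 with squared distance 394. The circle on this segment as diameter has centre (-1.5, 2.5) and r² = 394/4 = 98.5.
Check A_2: distance² to centre = 42.5 ≤ 98.5, so it lies inside.
All remaining points lie in this disk, and no smaller disk contains both endpoints, so this is the minimum enclosing circle.

98.5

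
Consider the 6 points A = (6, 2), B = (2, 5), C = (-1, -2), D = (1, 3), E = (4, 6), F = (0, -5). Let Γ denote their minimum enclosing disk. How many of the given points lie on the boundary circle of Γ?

2

A smallest enclosing disk is always determined by at most three of the input points on its boundary.
The farthest pair is E–F with squared distance 137. The circle on this segment as diameter has centre (2, 0.5) and r² = 137/4 = 34.25.
Check A: distance² to centre = 18.25 ≤ 34.25, so it lies inside.
All remaining points lie in this disk, and no smaller disk contains both endpoints, so this is the minimum enclosing circle.
The points at distance exactly r from the centre are E, F — 2 points.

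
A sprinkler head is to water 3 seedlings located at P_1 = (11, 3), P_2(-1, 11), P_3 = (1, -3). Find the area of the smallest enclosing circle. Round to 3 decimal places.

192.325

Side lengths²: P_1P_2² = 208, P_1P_3² = 136, P_2P_3² = 200.
Since P_1P_2² = 208 < 200 + 136 = 336, the triangle is acute, so the smallest enclosing circle is the circumcircle.
Circumcentre = (63/19, 85/19), r² = 22100/361.
Area = π·r² = π·22100/361 ≈ 192.325.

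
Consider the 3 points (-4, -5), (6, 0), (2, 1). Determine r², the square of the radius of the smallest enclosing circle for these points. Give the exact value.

Call the three points A, B, C in the order given.
Side lengths²: AB² = 125, AC² = 72, BC² = 17.
Since AB² = 125 ≥ 72 + 17 = 89, the angle opposite AB is not acute, so the smallest enclosing circle has AB as diameter.
Centre = midpoint of AB = (1, -2.5), r² = 125/4 = 31.25.

31.25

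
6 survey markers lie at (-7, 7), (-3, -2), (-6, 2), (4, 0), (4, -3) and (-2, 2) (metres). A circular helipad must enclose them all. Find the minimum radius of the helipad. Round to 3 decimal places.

By Welzl's lemma the MEC is supported by two points (diametrically opposite) or three points (on a circumcircle).
The farthest pair is (-7, 7)–(4, -3) with squared distance 221. The circle on this segment as diameter has centre (-1.5, 2) and r² = 221/4 = 55.25.
Check (-3, -2): distance² to centre = 18.25 ≤ 55.25, so it lies inside.
All remaining points lie in this disk, and no smaller disk contains both endpoints, so this is the minimum enclosing circle.
r = √(55.25) ≈ 7.433.

7.433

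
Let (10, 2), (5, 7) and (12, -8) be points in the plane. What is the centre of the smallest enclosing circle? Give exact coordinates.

Call the three points A, B, C in the order given.
Side lengths²: AB² = 50, AC² = 104, BC² = 274.
Since BC² = 274 ≥ 104 + 50 = 154, the angle opposite BC is not acute, so the smallest enclosing circle has BC as diameter.
Centre = midpoint of BC = (8.5, -0.5), r² = 274/4 = 68.5.
Centre = (8.5, -0.5).

(8.5, -0.5)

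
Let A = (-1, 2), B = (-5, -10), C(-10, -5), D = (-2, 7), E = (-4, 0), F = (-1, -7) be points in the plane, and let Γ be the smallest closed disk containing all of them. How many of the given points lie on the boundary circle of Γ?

The farthest pair is B–D with squared distance 298. The circle on this segment as diameter has centre (-3.5, -1.5) and r² = 298/4 = 74.5.
Check A: distance² to centre = 18.5 ≤ 74.5, so it lies inside.
All remaining points lie in this disk, and no smaller disk contains both endpoints, so this is the minimum enclosing circle.
The points at distance exactly r from the centre are B, D — 2 points.

2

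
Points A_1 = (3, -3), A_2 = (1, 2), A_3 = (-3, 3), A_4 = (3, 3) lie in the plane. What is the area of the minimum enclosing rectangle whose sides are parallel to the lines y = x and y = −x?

36

In coordinates u = x + y, v = x − y the rectangle is axis-aligned; the map (x,y)→(u,v) scales areas by 2.
u-values: 0, 3, 0, 6; range = 6 − 0 = 6.
v-values: 6, -1, -6, 0; range = 6 − (-6) = 12.
Area = (6 × 12) / 2 = 36.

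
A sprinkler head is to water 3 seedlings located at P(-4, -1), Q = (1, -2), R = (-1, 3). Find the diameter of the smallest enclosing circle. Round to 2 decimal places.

Side lengths²: PQ² = 26, PR² = 25, QR² = 29.
Since QR² = 29 < 26 + 25 = 51, the triangle is acute, so the smallest enclosing circle is the circumcircle.
Circumcentre = (-55/46, 1/46), r² = 9425/1058.
Diameter = 2r = 2√(9425/1058) ≈ 5.97.

5.97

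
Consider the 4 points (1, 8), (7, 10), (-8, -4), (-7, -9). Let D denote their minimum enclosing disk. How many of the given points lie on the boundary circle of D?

2

By Welzl's lemma the MEC is supported by two points (diametrically opposite) or three points (on a circumcircle).
The farthest pair is (7, 10)–(-7, -9) with squared distance 557. The circle on this segment as diameter has centre (0, 0.5) and r² = 557/4 = 139.25.
Check (1, 8): distance² to centre = 57.25 ≤ 139.25, so it lies inside.
All remaining points lie in this disk, and no smaller disk contains both endpoints, so this is the minimum enclosing circle.
The points at distance exactly r from the centre are (7, 10), (-7, -9) — 2 points.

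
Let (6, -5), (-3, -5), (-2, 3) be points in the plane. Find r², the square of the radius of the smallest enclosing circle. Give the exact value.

32.5

Call the three points A, B, C in the order given.
Side lengths²: AB² = 81, AC² = 128, BC² = 65.
Since AC² = 128 < 81 + 65 = 146, the triangle is acute, so the smallest enclosing circle is the circumcircle.
Circumcentre = (1.5, -1.5), r² = 32.5.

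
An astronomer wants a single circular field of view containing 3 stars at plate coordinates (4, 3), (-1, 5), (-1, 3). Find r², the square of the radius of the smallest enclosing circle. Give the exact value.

Call the three points A, B, C in the order given.
Side lengths²: AB² = 29, AC² = 25, BC² = 4.
Since AB² = 29 ≥ 25 + 4 = 29, the angle opposite AB is not acute, so the smallest enclosing circle has AB as diameter.
Centre = midpoint of AB = (1.5, 4), r² = 29/4 = 7.25.

7.25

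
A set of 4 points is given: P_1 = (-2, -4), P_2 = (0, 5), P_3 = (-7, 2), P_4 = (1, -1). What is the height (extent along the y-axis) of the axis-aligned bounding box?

9

max y = 5, min y = -4, so height = 9.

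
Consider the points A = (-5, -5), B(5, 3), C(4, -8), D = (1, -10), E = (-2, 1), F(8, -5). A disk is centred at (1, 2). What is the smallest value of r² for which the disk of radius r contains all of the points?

The required radius is the distance from (1, 2) to the farthest point.
Squared distances: 85, 17, 109, 144, 10, 98.
Maximum is 144, attained at D.

144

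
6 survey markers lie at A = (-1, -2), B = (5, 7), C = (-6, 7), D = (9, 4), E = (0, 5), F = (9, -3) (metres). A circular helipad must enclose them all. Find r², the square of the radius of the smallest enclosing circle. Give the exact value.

81.25

By Welzl's lemma the MEC is supported by two points (diametrically opposite) or three points (on a circumcircle).
The farthest pair is C–F with squared distance 325. The circle on this segment as diameter has centre (1.5, 2) and r² = 325/4 = 81.25.
Check A: distance² to centre = 22.25 ≤ 81.25, so it lies inside.
All remaining points lie in this disk, and no smaller disk contains both endpoints, so this is the minimum enclosing circle.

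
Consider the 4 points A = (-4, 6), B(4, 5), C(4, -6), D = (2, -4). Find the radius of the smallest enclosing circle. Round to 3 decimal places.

7.211

A smallest enclosing disk is always determined by at most three of the input points on its boundary.
The farthest pair is A–C with squared distance 208. The circle on this segment as diameter has centre (0, 0) and r² = 208/4 = 52.
Check B: distance² to centre = 41 ≤ 52, so it lies inside.
All remaining points lie in this disk, and no smaller disk contains both endpoints, so this is the minimum enclosing circle.
r = √52 ≈ 7.211.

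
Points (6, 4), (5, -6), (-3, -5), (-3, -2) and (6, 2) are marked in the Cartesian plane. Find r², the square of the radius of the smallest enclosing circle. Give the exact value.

6565/162

The minimum enclosing circle of a finite set is fixed by two of the points (as a diameter) or three (as a circumcircle).
The minimum enclosing circle is determined by three boundary points: (6, 4), (5, -6), (-3, -5).
Their circumcentre is (29/18, -11/18) with r² = 6565/162.
The farthest remaining point (6, 2) is at distance² 4225/162 ≤ 6565/162.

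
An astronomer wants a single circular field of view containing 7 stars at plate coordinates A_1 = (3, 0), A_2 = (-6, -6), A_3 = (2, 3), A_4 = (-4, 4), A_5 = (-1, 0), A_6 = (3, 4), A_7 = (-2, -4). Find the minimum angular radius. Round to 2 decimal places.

6.73

The farthest pair is A_2–A_6 with squared distance 181. The circle on this segment as diameter has centre (-1.5, -1) and r² = 181/4 = 45.25.
Check A_1: distance² to centre = 21.25 ≤ 45.25, so it lies inside.
All remaining points lie in this disk, and no smaller disk contains both endpoints, so this is the minimum enclosing circle.
r = √(45.25) ≈ 6.73.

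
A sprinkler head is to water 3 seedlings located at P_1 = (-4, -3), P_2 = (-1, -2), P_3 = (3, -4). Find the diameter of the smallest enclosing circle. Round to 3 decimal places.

Side lengths²: P_1P_2² = 10, P_1P_3² = 50, P_2P_3² = 20.
Since P_1P_3² = 50 ≥ 20 + 10 = 30, the angle opposite P_1P_3 is not acute, so the smallest enclosing circle has P_1P_3 as diameter.
Centre = midpoint of P_1P_3 = (-0.5, -3.5), r² = 50/4 = 12.5.
Diameter = 2r = 2√(12.5) ≈ 7.071.

7.071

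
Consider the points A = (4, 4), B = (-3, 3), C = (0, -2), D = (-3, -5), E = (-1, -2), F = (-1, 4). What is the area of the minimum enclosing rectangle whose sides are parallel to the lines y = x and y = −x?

64

In coordinates u = x + y, v = x − y the rectangle is axis-aligned; the map (x,y)→(u,v) scales areas by 2.
u-values: 8, 0, -2, -8, -3, 3; range = 8 − (-8) = 16.
v-values: 0, -6, 2, 2, 1, -5; range = 2 − (-6) = 8.
Area = (16 × 8) / 2 = 64.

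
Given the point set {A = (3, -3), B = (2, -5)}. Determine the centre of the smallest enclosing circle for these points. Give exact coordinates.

(2.5, -4)

The smallest circle enclosing two points has them as diameter endpoints.
Centre = midpoint = (2.5, -4); r² = |AB|²/4 = 5/4 = 1.25.
Centre = (2.5, -4).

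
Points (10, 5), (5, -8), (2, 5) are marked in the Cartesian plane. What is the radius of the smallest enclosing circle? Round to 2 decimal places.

7.15

Call the three points A, B, C in the order given.
Side lengths²: AB² = 194, AC² = 64, BC² = 178.
Since AB² = 194 < 178 + 64 = 242, the triangle is acute, so the smallest enclosing circle is the circumcircle.
Circumcentre = (6, -12/13), r² = 8633/169.
r = √(8633/169) ≈ 7.15.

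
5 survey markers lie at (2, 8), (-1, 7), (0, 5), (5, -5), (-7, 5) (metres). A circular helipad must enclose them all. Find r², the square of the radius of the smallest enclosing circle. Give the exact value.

27145/441

A smallest enclosing disk is always determined by at most three of the input points on its boundary.
The minimum enclosing circle is determined by three boundary points: (2, 8), (5, -5), (-7, 5).
Their circumcentre is (-11/21, 4/7) with r² = 27145/441.
The farthest remaining point (-1, 7) is at distance² 18325/441 ≤ 27145/441.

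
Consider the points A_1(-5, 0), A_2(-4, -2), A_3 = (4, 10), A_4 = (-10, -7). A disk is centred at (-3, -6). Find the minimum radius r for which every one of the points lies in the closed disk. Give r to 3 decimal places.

The required radius is the distance from (-3, -6) to the farthest point.
Squared distances: 40, 17, 305, 50.
Maximum is 305, attained at A_3.
r = √305 ≈ 17.464.

17.464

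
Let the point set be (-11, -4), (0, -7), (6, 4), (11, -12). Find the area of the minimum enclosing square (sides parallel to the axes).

484

The bounding box has width 22 and height 16.
An axis-aligned square enclosing the set must have side ≥ max(width, height).
So the minimum side is max(22, 16) = 22.
Area = 22² = 484.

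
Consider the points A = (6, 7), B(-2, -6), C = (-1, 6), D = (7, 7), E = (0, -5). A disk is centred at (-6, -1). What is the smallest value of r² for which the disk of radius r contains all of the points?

The required radius is the distance from (-6, -1) to the farthest point.
Squared distances: 208, 41, 74, 233, 52.
Maximum is 233, attained at D.

233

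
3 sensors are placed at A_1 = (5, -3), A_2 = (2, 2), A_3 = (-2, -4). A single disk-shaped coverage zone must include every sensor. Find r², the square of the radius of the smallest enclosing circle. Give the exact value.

Side lengths²: A_1A_2² = 34, A_1A_3² = 50, A_2A_3² = 52.
Since A_2A_3² = 52 < 50 + 34 = 84, the triangle is acute, so the smallest enclosing circle is the circumcircle.
Circumcentre = (24/19, -35/19), r² = 5525/361.

5525/361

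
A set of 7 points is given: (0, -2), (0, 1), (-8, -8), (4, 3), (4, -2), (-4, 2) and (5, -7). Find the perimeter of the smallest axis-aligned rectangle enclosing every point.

Width = max x − min x = 5 − (-8) = 13.
Height = max y − min y = 3 − (-8) = 11.
Perimeter = 2(13 + 11) = 48.

48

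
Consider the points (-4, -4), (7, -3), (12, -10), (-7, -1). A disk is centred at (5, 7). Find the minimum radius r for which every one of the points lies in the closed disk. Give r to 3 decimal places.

The required radius is the distance from (5, 7) to the farthest point.
Squared distances: 202, 104, 338, 208.
Maximum is 338, attained at (12, -10).
r = √338 ≈ 18.385.

18.385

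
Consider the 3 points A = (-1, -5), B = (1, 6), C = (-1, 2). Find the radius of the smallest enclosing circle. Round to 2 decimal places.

Side lengths²: AB² = 125, AC² = 49, BC² = 20.
Since AB² = 125 ≥ 49 + 20 = 69, the angle opposite AB is not acute, so the smallest enclosing circle has AB as diameter.
Centre = midpoint of AB = (0, 0.5), r² = 125/4 = 31.25.
r = √(31.25) ≈ 5.59.

5.59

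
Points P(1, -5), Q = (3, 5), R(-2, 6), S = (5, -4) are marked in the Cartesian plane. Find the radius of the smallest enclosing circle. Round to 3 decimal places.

6.103

A smallest enclosing disk is always determined by at most three of the input points on its boundary.
The farthest pair is R–S with squared distance 149. The circle on this segment as diameter has centre (1.5, 1) and r² = 149/4 = 37.25.
Check P: distance² to centre = 36.25 ≤ 37.25, so it lies inside.
All remaining points lie in this disk, and no smaller disk contains both endpoints, so this is the minimum enclosing circle.
r = √(37.25) ≈ 6.103.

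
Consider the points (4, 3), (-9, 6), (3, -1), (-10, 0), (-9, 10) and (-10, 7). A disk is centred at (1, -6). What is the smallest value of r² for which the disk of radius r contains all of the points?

356

The required radius is the distance from (1, -6) to the farthest point.
Squared distances: 90, 244, 29, 157, 356, 290.
Maximum is 356, attained at (-9, 10).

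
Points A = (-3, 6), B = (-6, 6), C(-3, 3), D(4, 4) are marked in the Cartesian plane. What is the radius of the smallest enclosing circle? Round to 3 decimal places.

By Welzl's lemma the MEC is supported by two points (diametrically opposite) or three points (on a circumcircle).
The farthest pair is B–D with squared distance 104. The circle on this segment as diameter has centre (-1, 5) and r² = 104/4 = 26.
Check A: distance² to centre = 5 ≤ 26, so it lies inside.
All remaining points lie in this disk, and no smaller disk contains both endpoints, so this is the minimum enclosing circle.
r = √26 ≈ 5.099.

5.099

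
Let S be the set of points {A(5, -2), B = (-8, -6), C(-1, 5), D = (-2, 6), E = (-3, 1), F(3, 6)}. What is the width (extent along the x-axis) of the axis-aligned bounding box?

max x = 5, min x = -8, so width = 13.

13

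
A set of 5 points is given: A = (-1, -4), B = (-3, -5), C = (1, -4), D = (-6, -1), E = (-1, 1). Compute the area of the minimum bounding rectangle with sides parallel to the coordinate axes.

x ranges over [-6, 1], width 7.
y ranges over [-5, 1], height 6.
Area = 7 × 6 = 42.

42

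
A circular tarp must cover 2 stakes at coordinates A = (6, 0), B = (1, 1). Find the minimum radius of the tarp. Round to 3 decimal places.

2.550

The smallest circle enclosing two points has them as diameter endpoints.
Centre = midpoint = (3.5, 0.5); r² = |AB|²/4 = 26/4 = 6.5.
r = √(6.5) ≈ 2.550.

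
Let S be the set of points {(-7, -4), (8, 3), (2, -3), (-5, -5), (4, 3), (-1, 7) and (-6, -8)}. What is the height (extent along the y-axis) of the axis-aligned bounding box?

15

max y = 7, min y = -8, so height = 15.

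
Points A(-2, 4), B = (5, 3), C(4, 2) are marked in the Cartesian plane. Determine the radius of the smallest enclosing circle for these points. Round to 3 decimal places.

3.536

Side lengths²: AB² = 50, AC² = 40, BC² = 2.
Since AB² = 50 ≥ 40 + 2 = 42, the angle opposite AB is not acute, so the smallest enclosing circle has AB as diameter.
Centre = midpoint of AB = (1.5, 3.5), r² = 50/4 = 12.5.
r = √(12.5) ≈ 3.536.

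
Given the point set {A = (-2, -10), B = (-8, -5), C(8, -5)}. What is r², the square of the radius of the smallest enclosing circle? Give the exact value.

Side lengths²: AB² = 61, AC² = 125, BC² = 256.
Since BC² = 256 ≥ 125 + 61 = 186, the angle opposite BC is not acute, so the smallest enclosing circle has BC as diameter.
Centre = midpoint of BC = (0, -5), r² = 256/4 = 64.

64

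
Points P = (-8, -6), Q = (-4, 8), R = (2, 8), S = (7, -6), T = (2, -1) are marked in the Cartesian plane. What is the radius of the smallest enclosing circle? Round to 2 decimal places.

The minimum enclosing circle is determined by three boundary points: P, Q, S.
Their circumcentre is (-0.5, -4/7) with r² = 16801/196.
The farthest remaining point R is at distance² 15625/196 ≤ 16801/196.
r = √(16801/196) ≈ 9.26.

9.26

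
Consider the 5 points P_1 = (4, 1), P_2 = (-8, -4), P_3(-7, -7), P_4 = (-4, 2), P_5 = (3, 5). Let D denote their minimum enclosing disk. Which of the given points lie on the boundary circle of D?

The farthest pair is P_3–P_5 with squared distance 244. The circle on this segment as diameter has centre (-2, -1) and r² = 244/4 = 61.
Check P_1: distance² to centre = 40 ≤ 61, so it lies inside.
All remaining points lie in this disk, and no smaller disk contains both endpoints, so this is the minimum enclosing circle.
The points at distance exactly r from the centre are P_3, P_5 — 2 points.

P_3, P_5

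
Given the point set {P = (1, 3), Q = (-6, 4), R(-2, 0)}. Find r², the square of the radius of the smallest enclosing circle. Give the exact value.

12.5

Side lengths²: PQ² = 50, PR² = 18, QR² = 32.
Since PQ² = 50 ≥ 32 + 18 = 50, the angle opposite PQ is not acute, so the smallest enclosing circle has PQ as diameter.
Centre = midpoint of PQ = (-2.5, 3.5), r² = 50/4 = 12.5.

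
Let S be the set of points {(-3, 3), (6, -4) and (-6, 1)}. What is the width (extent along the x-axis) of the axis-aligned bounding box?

max x = 6, min x = -6, so width = 12.

12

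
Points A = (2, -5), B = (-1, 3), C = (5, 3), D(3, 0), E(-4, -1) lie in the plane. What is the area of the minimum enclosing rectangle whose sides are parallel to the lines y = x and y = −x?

In coordinates u = x + y, v = x − y the rectangle is axis-aligned; the map (x,y)→(u,v) scales areas by 2.
u-values: -3, 2, 8, 3, -5; range = 8 − (-5) = 13.
v-values: 7, -4, 2, 3, -3; range = 7 − (-4) = 11.
Area = (13 × 11) / 2 = 71.5.

71.5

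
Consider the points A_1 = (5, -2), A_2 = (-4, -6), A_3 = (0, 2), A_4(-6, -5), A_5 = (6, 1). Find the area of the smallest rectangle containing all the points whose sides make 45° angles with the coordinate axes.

In coordinates u = x + y, v = x − y the rectangle is axis-aligned; the map (x,y)→(u,v) scales areas by 2.
u-values: 3, -10, 2, -11, 7; range = 7 − (-11) = 18.
v-values: 7, 2, -2, -1, 5; range = 7 − (-2) = 9.
Area = (18 × 9) / 2 = 81.

81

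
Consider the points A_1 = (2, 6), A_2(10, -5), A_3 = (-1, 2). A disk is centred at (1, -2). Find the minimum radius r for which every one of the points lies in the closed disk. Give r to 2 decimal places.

9.49

The required radius is the distance from (1, -2) to the farthest point.
Squared distances: 65, 90, 20.
Maximum is 90, attained at A_2.
r = √90 ≈ 9.49.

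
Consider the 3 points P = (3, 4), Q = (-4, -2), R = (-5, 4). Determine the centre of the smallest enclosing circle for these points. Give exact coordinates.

(-1, 19/12)

Side lengths²: PQ² = 85, PR² = 64, QR² = 37.
Since PQ² = 85 < 64 + 37 = 101, the triangle is acute, so the smallest enclosing circle is the circumcircle.
Circumcentre = (-1, 19/12), r² = 3145/144.
Centre = (-1, 19/12).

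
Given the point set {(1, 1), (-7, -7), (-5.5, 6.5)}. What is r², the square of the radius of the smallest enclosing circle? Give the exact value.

Call the three points A, B, C in the order given.
Side lengths²: AB² = 128, AC² = 72.5, BC² = 184.5.
Since BC² = 184.5 < 128 + 72.5 = 200.5, the triangle is acute, so the smallest enclosing circle is the circumcircle.
Circumcentre = (-5.6875, -0.3125), r² = 46.4453125.

46.4453125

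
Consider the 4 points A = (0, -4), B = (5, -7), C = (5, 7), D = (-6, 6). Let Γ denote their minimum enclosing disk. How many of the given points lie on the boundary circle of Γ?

A smallest enclosing disk is always determined by at most three of the input points on its boundary.
The minimum enclosing circle is determined by three boundary points: B, C, D.
Their circumcentre is (1/11, 0) with r² = 8845/121.
The farthest remaining point A is at distance² 1937/121 ≤ 8845/121.
The points at distance exactly r from the centre are B, C, D — 3 points.

3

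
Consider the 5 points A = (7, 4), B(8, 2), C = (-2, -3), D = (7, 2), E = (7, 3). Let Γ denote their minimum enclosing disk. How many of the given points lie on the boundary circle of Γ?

The farthest pair is A–C with squared distance 130. The circle on this segment as diameter has centre (2.5, 0.5) and r² = 130/4 = 32.5.
Check B: distance² to centre = 32.5 ≤ 32.5, so it lies inside.
All remaining points lie in this disk, and no smaller disk contains both endpoints, so this is the minimum enclosing circle.
The points at distance exactly r from the centre are A, B, C — 3 points.

3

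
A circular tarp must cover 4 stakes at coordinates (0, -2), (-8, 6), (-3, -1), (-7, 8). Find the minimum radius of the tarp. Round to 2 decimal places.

6.10

The minimum enclosing circle of a finite set is fixed by two of the points (as a diameter) or three (as a circumcircle).
The farthest pair is (0, -2)–(-7, 8) with squared distance 149. The circle on this segment as diameter has centre (-3.5, 3) and r² = 149/4 = 37.25.
Check (-8, 6): distance² to centre = 29.25 ≤ 37.25, so it lies inside.
All remaining points lie in this disk, and no smaller disk contains both endpoints, so this is the minimum enclosing circle.
r = √(37.25) ≈ 6.10.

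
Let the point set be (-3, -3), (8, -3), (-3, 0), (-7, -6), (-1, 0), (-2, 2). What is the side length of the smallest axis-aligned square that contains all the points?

The bounding box has width 15 and height 8.
An axis-aligned square enclosing the set must have side ≥ max(width, height).
So the minimum side is max(15, 8) = 15.

15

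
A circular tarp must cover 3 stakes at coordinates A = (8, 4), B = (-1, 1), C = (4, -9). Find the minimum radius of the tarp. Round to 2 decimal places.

6.87

Side lengths²: AB² = 90, AC² = 185, BC² = 125.
Since AC² = 185 < 125 + 90 = 215, the triangle is acute, so the smallest enclosing circle is the circumcircle.
Circumcentre = (71/14, -31/14), r² = 4625/98.
r = √(4625/98) ≈ 6.87.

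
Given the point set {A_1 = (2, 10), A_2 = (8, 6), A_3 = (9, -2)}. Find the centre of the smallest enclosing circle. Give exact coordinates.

(5.5, 4)

Side lengths²: A_1A_2² = 52, A_1A_3² = 193, A_2A_3² = 65.
Since A_1A_3² = 193 ≥ 65 + 52 = 117, the angle opposite A_1A_3 is not acute, so the smallest enclosing circle has A_1A_3 as diameter.
Centre = midpoint of A_1A_3 = (5.5, 4), r² = 193/4 = 48.25.
Centre = (5.5, 4).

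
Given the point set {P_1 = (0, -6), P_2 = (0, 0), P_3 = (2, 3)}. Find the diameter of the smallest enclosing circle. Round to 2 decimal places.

Side lengths²: P_1P_2² = 36, P_1P_3² = 85, P_2P_3² = 13.
Since P_1P_3² = 85 ≥ 36 + 13 = 49, the angle opposite P_1P_3 is not acute, so the smallest enclosing circle has P_1P_3 as diameter.
Centre = midpoint of P_1P_3 = (1, -1.5), r² = 85/4 = 21.25.
Diameter = 2r = 2√(21.25) ≈ 9.22.

9.22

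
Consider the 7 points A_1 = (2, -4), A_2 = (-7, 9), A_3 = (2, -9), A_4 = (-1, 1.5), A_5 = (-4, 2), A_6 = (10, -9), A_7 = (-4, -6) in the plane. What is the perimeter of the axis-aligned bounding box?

Width = max x − min x = 10 − (-7) = 17.
Height = max y − min y = 9 − (-9) = 18.
Perimeter = 2(17 + 18) = 70.

70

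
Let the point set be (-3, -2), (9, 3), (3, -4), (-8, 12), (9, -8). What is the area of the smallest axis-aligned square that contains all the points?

The bounding box has width 17 and height 20.
An axis-aligned square enclosing the set must have side ≥ max(width, height).
So the minimum side is max(17, 20) = 20.
Area = 20² = 400.

400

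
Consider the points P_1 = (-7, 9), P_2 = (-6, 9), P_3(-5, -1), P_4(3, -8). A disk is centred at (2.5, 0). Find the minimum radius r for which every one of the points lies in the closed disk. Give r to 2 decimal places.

13.09

The required radius is the distance from (2.5, 0) to the farthest point.
Squared distances: 171.25, 153.25, 57.25, 64.25.
Maximum is 171.25, attained at P_1.
r = √(171.25) ≈ 13.09.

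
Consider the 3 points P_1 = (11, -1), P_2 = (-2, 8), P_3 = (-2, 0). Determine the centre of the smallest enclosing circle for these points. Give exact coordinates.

(4.5, 3.5)

Side lengths²: P_1P_2² = 250, P_1P_3² = 170, P_2P_3² = 64.
Since P_1P_2² = 250 ≥ 170 + 64 = 234, the angle opposite P_1P_2 is not acute, so the smallest enclosing circle has P_1P_2 as diameter.
Centre = midpoint of P_1P_2 = (4.5, 3.5), r² = 250/4 = 62.5.
Centre = (4.5, 3.5).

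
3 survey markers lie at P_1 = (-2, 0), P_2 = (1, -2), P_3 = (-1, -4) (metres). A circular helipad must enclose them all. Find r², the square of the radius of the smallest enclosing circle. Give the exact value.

Side lengths²: P_1P_2² = 13, P_1P_3² = 17, P_2P_3² = 8.
Since P_1P_3² = 17 < 13 + 8 = 21, the triangle is acute, so the smallest enclosing circle is the circumcircle.
Circumcentre = (-1.1, -1.9), r² = 4.42.

4.42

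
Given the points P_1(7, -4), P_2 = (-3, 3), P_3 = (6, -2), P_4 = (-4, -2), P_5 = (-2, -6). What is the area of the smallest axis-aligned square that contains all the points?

The bounding box has width 11 and height 9.
An axis-aligned square enclosing the set must have side ≥ max(width, height).
So the minimum side is max(11, 9) = 11.
Area = 11² = 121.

121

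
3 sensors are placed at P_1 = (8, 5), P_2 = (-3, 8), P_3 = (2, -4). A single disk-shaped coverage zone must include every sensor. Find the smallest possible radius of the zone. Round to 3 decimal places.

Side lengths²: P_1P_2² = 130, P_1P_3² = 117, P_2P_3² = 169.
Since P_2P_3² = 169 < 130 + 117 = 247, the triangle is acute, so the smallest enclosing circle is the circumcircle.
Circumcentre = (1.5, 17/6), r² = 845/18.
r = √(845/18) ≈ 6.852.

6.852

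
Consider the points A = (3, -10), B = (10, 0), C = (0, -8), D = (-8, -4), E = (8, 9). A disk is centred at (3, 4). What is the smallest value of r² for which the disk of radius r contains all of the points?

The required radius is the distance from (3, 4) to the farthest point.
Squared distances: 196, 65, 153, 185, 50.
Maximum is 196, attained at A.

196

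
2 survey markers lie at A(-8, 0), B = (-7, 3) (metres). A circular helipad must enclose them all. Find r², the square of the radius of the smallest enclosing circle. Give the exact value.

2.5

The smallest circle enclosing two points has them as diameter endpoints.
Centre = midpoint = (-7.5, 1.5); r² = |AB|²/4 = 10/4 = 2.5.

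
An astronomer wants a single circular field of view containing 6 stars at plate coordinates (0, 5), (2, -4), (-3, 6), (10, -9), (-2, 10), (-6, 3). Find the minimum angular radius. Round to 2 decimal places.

11.24

The minimum enclosing circle of a finite set is fixed by two of the points (as a diameter) or three (as a circumcircle).
The farthest pair is (10, -9)–(-2, 10) with squared distance 505. The circle on this segment as diameter has centre (4, 0.5) and r² = 505/4 = 126.25.
Check (0, 5): distance² to centre = 36.25 ≤ 126.25, so it lies inside.
All remaining points lie in this disk, and no smaller disk contains both endpoints, so this is the minimum enclosing circle.
r = √(126.25) ≈ 11.24.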